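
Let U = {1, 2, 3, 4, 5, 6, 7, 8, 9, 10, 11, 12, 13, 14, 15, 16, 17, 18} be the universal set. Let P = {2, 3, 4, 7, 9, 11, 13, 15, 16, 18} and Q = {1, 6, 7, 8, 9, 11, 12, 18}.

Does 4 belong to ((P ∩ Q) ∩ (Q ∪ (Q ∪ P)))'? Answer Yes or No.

Yes

4 ∈ P and 4 ∉ Q, so 4 ∉ P ∩ Q
4 ∉ Q and 4 ∈ P, so 4 ∈ Q ∪ P
4 ∉ Q and 4 ∈ (Q ∪ P), so 4 ∈ Q ∪ (Q ∪ P)
4 ∉ (P ∩ Q) and 4 ∈ (Q ∪ (Q ∪ P)), so 4 ∉ (P ∩ Q) ∩ (Q ∪ (Q ∪ P))
4 ∈ ((P ∩ Q) ∩ (Q ∪ (Q ∪ P)))' since 4 ∉ ((P ∩ Q) ∩ (Q ∪ (Q ∪ P)))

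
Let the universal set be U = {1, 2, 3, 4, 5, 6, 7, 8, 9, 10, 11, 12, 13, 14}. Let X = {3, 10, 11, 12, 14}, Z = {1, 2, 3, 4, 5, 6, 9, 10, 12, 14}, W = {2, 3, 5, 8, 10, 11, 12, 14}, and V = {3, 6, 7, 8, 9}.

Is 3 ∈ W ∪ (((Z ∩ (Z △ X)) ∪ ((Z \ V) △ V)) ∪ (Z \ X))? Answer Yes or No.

3 ∈ Z and 3 ∈ X, so 3 ∉ Z △ X
3 ∈ Z and 3 ∉ (Z △ X), so 3 ∉ Z ∩ (Z △ X)
3 ∈ Z and 3 ∈ V, so 3 ∉ Z \ V
3 ∉ (Z \ V) and 3 ∈ V, so 3 ∈ (Z \ V) △ V
3 ∉ (Z ∩ (Z △ X)) and 3 ∈ ((Z \ V) △ V), so 3 ∈ (Z ∩ (Z △ X)) ∪ ((Z \ V) △ V)
3 ∈ Z and 3 ∈ X, so 3 ∉ Z \ X
3 ∈ ((Z ∩ (Z △ X)) ∪ ((Z \ V) △ V)) and 3 ∉ (Z \ X), so 3 ∈ ((Z ∩ (Z △ X)) ∪ ((Z \ V) △ V)) ∪ (Z \ X)
3 ∈ W and 3 ∈ (((Z ∩ (Z △ X)) ∪ ((Z \ V) △ V)) ∪ (Z \ X)), so 3 ∈ W ∪ (((Z ∩ (Z △ X)) ∪ ((Z \ V) △ V)) ∪ (Z \ X))

Yes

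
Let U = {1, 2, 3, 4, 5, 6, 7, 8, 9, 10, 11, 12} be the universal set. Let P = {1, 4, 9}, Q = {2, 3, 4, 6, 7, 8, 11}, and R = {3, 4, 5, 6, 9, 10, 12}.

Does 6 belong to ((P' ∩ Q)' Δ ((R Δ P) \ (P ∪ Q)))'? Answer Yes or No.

6 ∉ P, so 6 ∈ P'
6 ∈ P' and 6 ∈ Q, so 6 ∈ P' ∩ Q
6 ∉ (P' ∩ Q)' since 6 ∈ (P' ∩ Q)
6 ∈ R and 6 ∉ P, so 6 ∈ R Δ P
6 ∉ P and 6 ∈ Q, so 6 ∈ P ∪ Q
6 ∈ (R Δ P) and 6 ∈ (P ∪ Q), so 6 ∉ (R Δ P) \ (P ∪ Q)
6 ∉ (P' ∩ Q)' and 6 ∉ ((R Δ P) \ (P ∪ Q)), so 6 ∉ (P' ∩ Q)' Δ ((R Δ P) \ (P ∪ Q))
6 ∈ ((P' ∩ Q)' Δ ((R Δ P) \ (P ∪ Q)))' since 6 ∉ ((P' ∩ Q)' Δ ((R Δ P) \ (P ∪ Q)))

Yes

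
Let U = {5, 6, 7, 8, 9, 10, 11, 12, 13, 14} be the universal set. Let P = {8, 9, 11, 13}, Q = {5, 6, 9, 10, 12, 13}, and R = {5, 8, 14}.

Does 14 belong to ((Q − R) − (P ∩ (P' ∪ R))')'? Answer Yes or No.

Yes

14 ∉ Q and 14 ∈ R, so 14 ∉ Q − R
14 ∉ P, so 14 ∈ P'
14 ∈ P' and 14 ∈ R, so 14 ∈ P' ∪ R
14 ∉ P and 14 ∈ (P' ∪ R), so 14 ∉ P ∩ (P' ∪ R)
14 ∈ (P ∩ (P' ∪ R))' since 14 ∉ (P ∩ (P' ∪ R))
14 ∉ (Q − R) and 14 ∈ (P ∩ (P' ∪ R))', so 14 ∉ (Q − R) − (P ∩ (P' ∪ R))'
14 ∈ ((Q − R) − (P ∩ (P' ∪ R))')' since 14 ∉ ((Q − R) − (P ∩ (P' ∪ R))')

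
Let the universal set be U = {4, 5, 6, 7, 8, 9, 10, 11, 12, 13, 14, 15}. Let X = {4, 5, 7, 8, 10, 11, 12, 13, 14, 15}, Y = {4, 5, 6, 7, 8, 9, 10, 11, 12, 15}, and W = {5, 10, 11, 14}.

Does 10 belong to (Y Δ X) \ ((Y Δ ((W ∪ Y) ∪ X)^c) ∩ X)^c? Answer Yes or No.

10 ∈ Y and 10 ∈ X, so 10 ∉ Y Δ X
10 ∈ W and 10 ∈ Y, so 10 ∈ W ∪ Y
10 ∈ (W ∪ Y) and 10 ∈ X, so 10 ∈ (W ∪ Y) ∪ X
10 ∉ ((W ∪ Y) ∪ X)^c since 10 ∈ ((W ∪ Y) ∪ X)
10 ∈ Y and 10 ∉ ((W ∪ Y) ∪ X)^c, so 10 ∈ Y Δ ((W ∪ Y) ∪ X)^c
10 ∈ (Y Δ ((W ∪ Y) ∪ X)^c) and 10 ∈ X, so 10 ∈ (Y Δ ((W ∪ Y) ∪ X)^c) ∩ X
10 ∉ ((Y Δ ((W ∪ Y) ∪ X)^c) ∩ X)^c since 10 ∈ ((Y Δ ((W ∪ Y) ∪ X)^c) ∩ X)
10 ∉ (Y Δ X) and 10 ∉ ((Y Δ ((W ∪ Y) ∪ X)^c) ∩ X)^c, so 10 ∉ (Y Δ X) \ ((Y Δ ((W ∪ Y) ∪ X)^c) ∩ X)^c

No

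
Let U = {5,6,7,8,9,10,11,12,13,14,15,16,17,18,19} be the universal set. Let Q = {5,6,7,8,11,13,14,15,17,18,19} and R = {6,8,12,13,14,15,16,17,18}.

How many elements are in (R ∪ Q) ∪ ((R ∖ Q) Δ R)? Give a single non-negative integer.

R ∪ Q = {5,6,7,8,11,12,13,14,15,16,17,18,19}
R ∖ Q = {12,16}
(R ∖ Q) Δ R = {6,8,13,14,15,17,18}
(R ∪ Q) ∪ ((R ∖ Q) Δ R) = {5,6,7,8,11,12,13,14,15,16,17,18,19}
|(R ∪ Q) ∪ ((R ∖ Q) Δ R)| = 13

13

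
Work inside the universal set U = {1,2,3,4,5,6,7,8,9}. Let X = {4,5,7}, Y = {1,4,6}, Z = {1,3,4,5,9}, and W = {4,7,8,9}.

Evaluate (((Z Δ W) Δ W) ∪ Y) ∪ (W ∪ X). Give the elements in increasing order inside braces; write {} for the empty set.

{1,3,4,5,6,7,8,9}

Z Δ W = {1,3,5,7,8}
(Z Δ W) Δ W = {1,3,4,5,9}
((Z Δ W) Δ W) ∪ Y = {1,3,4,5,6,9}
W ∪ X = {4,5,7,8,9}
(((Z Δ W) Δ W) ∪ Y) ∪ (W ∪ X) = {1,3,4,5,6,7,8,9}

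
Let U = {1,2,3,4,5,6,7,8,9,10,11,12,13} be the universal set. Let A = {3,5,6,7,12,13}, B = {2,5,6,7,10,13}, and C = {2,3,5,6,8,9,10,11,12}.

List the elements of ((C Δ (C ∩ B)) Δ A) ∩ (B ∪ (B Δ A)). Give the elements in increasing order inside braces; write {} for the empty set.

{5,6,7,13}

C ∩ B = {2,5,6,10}
C Δ (C ∩ B) = {3,8,9,11,12}
(C Δ (C ∩ B)) Δ A = {5,6,7,8,9,11,13}
B Δ A = {2,3,10,12}
B ∪ (B Δ A) = {2,3,5,6,7,10,12,13}
((C Δ (C ∩ B)) Δ A) ∩ (B ∪ (B Δ A)) = {5,6,7,13}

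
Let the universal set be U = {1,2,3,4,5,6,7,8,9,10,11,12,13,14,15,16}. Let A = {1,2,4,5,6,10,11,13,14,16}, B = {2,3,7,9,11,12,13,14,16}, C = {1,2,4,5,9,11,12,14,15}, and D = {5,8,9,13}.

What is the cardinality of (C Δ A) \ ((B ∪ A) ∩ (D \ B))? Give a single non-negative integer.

C Δ A = {6,9,10,12,13,15,16}
B ∪ A = {1,2,3,4,5,6,7,9,10,11,12,13,14,16}
D \ B = {5,8}
(B ∪ A) ∩ (D \ B) = {5}
(C Δ A) \ ((B ∪ A) ∩ (D \ B)) = {6,9,10,12,13,15,16}
|(C Δ A) \ ((B ∪ A) ∩ (D \ B))| = 7

7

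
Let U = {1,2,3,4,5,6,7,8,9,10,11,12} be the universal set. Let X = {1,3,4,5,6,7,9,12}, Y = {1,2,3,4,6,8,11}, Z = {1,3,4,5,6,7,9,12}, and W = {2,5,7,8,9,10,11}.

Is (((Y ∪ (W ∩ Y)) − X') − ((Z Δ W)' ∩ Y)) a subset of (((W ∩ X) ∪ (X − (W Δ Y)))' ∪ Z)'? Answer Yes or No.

No

W ∩ Y = {2,8,11}
Y ∪ (W ∩ Y) = {1,2,3,4,6,8,11}
X' = {2,8,10,11}
(Y ∪ (W ∩ Y)) − X' = {1,3,4,6}
Z Δ W = {1,2,3,4,6,8,10,11,12}
(Z Δ W)' = {5,7,9}
(Z Δ W)' ∩ Y = {}
((Y ∪ (W ∩ Y)) − X') − ((Z Δ W)' ∩ Y) = {1,3,4,6}
W ∩ X = {5,7,9}
W Δ Y = {1,3,4,5,6,7,9,10}
X − (W Δ Y) = {12}
(W ∩ X) ∪ (X − (W Δ Y)) = {5,7,9,12}
((W ∩ X) ∪ (X − (W Δ Y)))' = {1,2,3,4,6,8,10,11}
((W ∩ X) ∪ (X − (W Δ Y)))' ∪ Z = {1,2,3,4,5,6,7,8,9,10,11,12}
(((W ∩ X) ∪ (X − (W Δ Y)))' ∪ Z)' = {}
1 ∈ ((Y ∪ (W ∩ Y)) − X') − ((Z Δ W)' ∩ Y) but 1 ∉ (((W ∩ X) ∪ (X − (W Δ Y)))' ∪ Z)', so the inclusion fails.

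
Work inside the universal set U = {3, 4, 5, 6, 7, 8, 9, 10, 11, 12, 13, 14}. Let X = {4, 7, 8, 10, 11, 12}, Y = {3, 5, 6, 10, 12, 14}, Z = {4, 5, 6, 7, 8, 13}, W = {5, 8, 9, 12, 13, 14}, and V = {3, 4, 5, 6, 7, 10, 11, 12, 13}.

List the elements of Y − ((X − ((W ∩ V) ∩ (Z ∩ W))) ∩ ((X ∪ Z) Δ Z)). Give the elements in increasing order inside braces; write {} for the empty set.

{3, 5, 6, 14}

W ∩ V = {5, 12, 13}
Z ∩ W = {5, 8, 13}
(W ∩ V) ∩ (Z ∩ W) = {5, 13}
X − ((W ∩ V) ∩ (Z ∩ W)) = {4, 7, 8, 10, 11, 12}
X ∪ Z = {4, 5, 6, 7, 8, 10, 11, 12, 13}
(X ∪ Z) Δ Z = {10, 11, 12}
(X − ((W ∩ V) ∩ (Z ∩ W))) ∩ ((X ∪ Z) Δ Z) = {10, 11, 12}
Y − ((X − ((W ∩ V) ∩ (Z ∩ W))) ∩ ((X ∪ Z) Δ Z)) = {3, 5, 6, 14}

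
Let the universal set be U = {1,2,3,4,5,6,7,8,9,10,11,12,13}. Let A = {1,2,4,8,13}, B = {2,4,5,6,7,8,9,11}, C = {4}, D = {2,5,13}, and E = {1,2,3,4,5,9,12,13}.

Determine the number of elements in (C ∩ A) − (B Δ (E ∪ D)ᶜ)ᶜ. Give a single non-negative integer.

C ∩ A = {4}
E ∪ D = {1,2,3,4,5,9,12,13}
(E ∪ D)ᶜ = {6,7,8,10,11}
B Δ (E ∪ D)ᶜ = {2,4,5,9,10}
(B Δ (E ∪ D)ᶜ)ᶜ = {1,3,6,7,8,11,12,13}
(C ∩ A) − (B Δ (E ∪ D)ᶜ)ᶜ = {4}
|(C ∩ A) − (B Δ (E ∪ D)ᶜ)ᶜ| = 1

1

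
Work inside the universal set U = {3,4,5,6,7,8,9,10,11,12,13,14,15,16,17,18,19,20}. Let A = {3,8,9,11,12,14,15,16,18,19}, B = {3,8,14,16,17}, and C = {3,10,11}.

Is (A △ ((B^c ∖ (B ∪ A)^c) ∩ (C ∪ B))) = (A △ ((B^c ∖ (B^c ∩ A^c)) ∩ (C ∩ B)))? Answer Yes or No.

B^c = {4,5,6,7,9,10,11,12,13,15,18,19,20}
B ∪ A = {3,8,9,11,12,14,15,16,17,18,19}
(B ∪ A)^c = {4,5,6,7,10,13,20}
B^c ∖ (B ∪ A)^c = {9,11,12,15,18,19}
C ∪ B = {3,8,10,11,14,16,17}
(B^c ∖ (B ∪ A)^c) ∩ (C ∪ B) = {11}
A △ ((B^c ∖ (B ∪ A)^c) ∩ (C ∪ B)) = {3,8,9,12,14,15,16,18,19}
A^c = {4,5,6,7,10,13,17,20}
B^c ∩ A^c = {4,5,6,7,10,13,20}
B^c ∖ (B^c ∩ A^c) = {9,11,12,15,18,19}
C ∩ B = {3}
(B^c ∖ (B^c ∩ A^c)) ∩ (C ∩ B) = {}
A △ ((B^c ∖ (B^c ∩ A^c)) ∩ (C ∩ B)) = {3,8,9,11,12,14,15,16,18,19}
11 ∈ A △ ((B^c ∖ (B^c ∩ A^c)) ∩ (C ∩ B)) but 11 ∉ A △ ((B^c ∖ (B ∪ A)^c) ∩ (C ∪ B)), so they differ.

No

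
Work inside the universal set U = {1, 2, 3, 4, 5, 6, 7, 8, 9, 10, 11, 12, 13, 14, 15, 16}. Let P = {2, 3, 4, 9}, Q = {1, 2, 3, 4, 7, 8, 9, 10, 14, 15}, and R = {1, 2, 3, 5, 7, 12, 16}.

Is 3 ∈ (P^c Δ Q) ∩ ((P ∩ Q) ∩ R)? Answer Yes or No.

3 ∈ P, so 3 ∉ P^c
3 ∉ P^c and 3 ∈ Q, so 3 ∈ P^c Δ Q
3 ∈ P and 3 ∈ Q, so 3 ∈ P ∩ Q
3 ∈ (P ∩ Q) and 3 ∈ R, so 3 ∈ (P ∩ Q) ∩ R
3 ∈ (P^c Δ Q) and 3 ∈ ((P ∩ Q) ∩ R), so 3 ∈ (P^c Δ Q) ∩ ((P ∩ Q) ∩ R)

Yes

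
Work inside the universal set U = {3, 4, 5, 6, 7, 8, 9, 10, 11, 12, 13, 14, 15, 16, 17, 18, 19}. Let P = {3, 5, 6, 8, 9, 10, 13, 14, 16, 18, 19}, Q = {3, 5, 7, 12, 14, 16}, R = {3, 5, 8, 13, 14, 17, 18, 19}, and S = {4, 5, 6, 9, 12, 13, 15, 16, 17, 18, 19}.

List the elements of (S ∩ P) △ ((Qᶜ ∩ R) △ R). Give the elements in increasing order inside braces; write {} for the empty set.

{3, 6, 9, 13, 14, 16, 18, 19}

S ∩ P = {5, 6, 9, 13, 16, 18, 19}
Qᶜ = {4, 6, 8, 9, 10, 11, 13, 15, 17, 18, 19}
Qᶜ ∩ R = {8, 13, 17, 18, 19}
(Qᶜ ∩ R) △ R = {3, 5, 14}
(S ∩ P) △ ((Qᶜ ∩ R) △ R) = {3, 6, 9, 13, 14, 16, 18, 19}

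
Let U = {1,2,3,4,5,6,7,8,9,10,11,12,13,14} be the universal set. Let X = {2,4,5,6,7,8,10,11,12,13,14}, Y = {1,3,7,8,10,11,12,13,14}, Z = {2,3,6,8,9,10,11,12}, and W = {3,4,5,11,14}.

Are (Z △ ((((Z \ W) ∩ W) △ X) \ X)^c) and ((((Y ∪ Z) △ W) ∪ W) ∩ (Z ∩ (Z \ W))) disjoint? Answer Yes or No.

Yes

Z \ W = {2,6,8,9,10,12}
(Z \ W) ∩ W = {}
((Z \ W) ∩ W) △ X = {2,4,5,6,7,8,10,11,12,13,14}
(((Z \ W) ∩ W) △ X) \ X = {}
((((Z \ W) ∩ W) △ X) \ X)^c = {1,2,3,4,5,6,7,8,9,10,11,12,13,14}
Z △ ((((Z \ W) ∩ W) △ X) \ X)^c = {1,4,5,7,13,14}
Y ∪ Z = {1,2,3,6,7,8,9,10,11,12,13,14}
(Y ∪ Z) △ W = {1,2,4,5,6,7,8,9,10,12,13}
((Y ∪ Z) △ W) ∪ W = {1,2,3,4,5,6,7,8,9,10,11,12,13,14}
Z ∩ (Z \ W) = {2,6,8,9,10,12}
(((Y ∪ Z) △ W) ∪ W) ∩ (Z ∩ (Z \ W)) = {2,6,8,9,10,12}
{1,4,5,7,13,14} and {2,6,8,9,10,12} share no elements.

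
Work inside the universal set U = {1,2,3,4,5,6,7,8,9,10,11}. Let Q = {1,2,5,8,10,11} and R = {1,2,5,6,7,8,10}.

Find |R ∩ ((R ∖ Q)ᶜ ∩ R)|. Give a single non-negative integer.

5

R ∖ Q = {6,7}
(R ∖ Q)ᶜ = {1,2,3,4,5,8,9,10,11}
(R ∖ Q)ᶜ ∩ R = {1,2,5,8,10}
R ∩ ((R ∖ Q)ᶜ ∩ R) = {1,2,5,8,10}
|R ∩ ((R ∖ Q)ᶜ ∩ R)| = 5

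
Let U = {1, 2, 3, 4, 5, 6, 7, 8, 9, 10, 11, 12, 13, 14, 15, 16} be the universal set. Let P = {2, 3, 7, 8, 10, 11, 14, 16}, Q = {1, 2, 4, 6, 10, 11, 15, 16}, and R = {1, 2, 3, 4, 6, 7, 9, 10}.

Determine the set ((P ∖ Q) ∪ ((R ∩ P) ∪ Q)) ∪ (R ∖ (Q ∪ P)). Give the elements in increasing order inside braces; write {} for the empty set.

{1, 2, 3, 4, 6, 7, 8, 9, 10, 11, 14, 15, 16}

P ∖ Q = {3, 7, 8, 14}
R ∩ P = {2, 3, 7, 10}
(R ∩ P) ∪ Q = {1, 2, 3, 4, 6, 7, 10, 11, 15, 16}
(P ∖ Q) ∪ ((R ∩ P) ∪ Q) = {1, 2, 3, 4, 6, 7, 8, 10, 11, 14, 15, 16}
Q ∪ P = {1, 2, 3, 4, 6, 7, 8, 10, 11, 14, 15, 16}
R ∖ (Q ∪ P) = {9}
((P ∖ Q) ∪ ((R ∩ P) ∪ Q)) ∪ (R ∖ (Q ∪ P)) = {1, 2, 3, 4, 6, 7, 8, 9, 10, 11, 14, 15, 16}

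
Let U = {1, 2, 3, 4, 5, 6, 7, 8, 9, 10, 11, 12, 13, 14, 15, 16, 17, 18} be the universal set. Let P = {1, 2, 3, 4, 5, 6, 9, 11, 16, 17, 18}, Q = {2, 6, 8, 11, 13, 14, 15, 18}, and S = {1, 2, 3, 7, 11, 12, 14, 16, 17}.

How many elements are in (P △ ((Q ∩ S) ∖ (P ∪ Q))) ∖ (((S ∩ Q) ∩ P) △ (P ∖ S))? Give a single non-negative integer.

4

Q ∩ S = {2, 11, 14}
P ∪ Q = {1, 2, 3, 4, 5, 6, 8, 9, 11, 13, 14, 15, 16, 17, 18}
(Q ∩ S) ∖ (P ∪ Q) = {}
P △ ((Q ∩ S) ∖ (P ∪ Q)) = {1, 2, 3, 4, 5, 6, 9, 11, 16, 17, 18}
S ∩ Q = {2, 11, 14}
(S ∩ Q) ∩ P = {2, 11}
P ∖ S = {4, 5, 6, 9, 18}
((S ∩ Q) ∩ P) △ (P ∖ S) = {2, 4, 5, 6, 9, 11, 18}
(P △ ((Q ∩ S) ∖ (P ∪ Q))) ∖ (((S ∩ Q) ∩ P) △ (P ∖ S)) = {1, 3, 16, 17}
|(P △ ((Q ∩ S) ∖ (P ∪ Q))) ∖ (((S ∩ Q) ∩ P) △ (P ∖ S))| = 4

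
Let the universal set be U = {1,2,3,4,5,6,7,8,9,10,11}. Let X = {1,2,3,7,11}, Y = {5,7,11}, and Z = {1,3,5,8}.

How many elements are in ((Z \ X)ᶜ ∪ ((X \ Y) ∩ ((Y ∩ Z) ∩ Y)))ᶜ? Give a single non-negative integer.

2

Z \ X = {5,8}
(Z \ X)ᶜ = {1,2,3,4,6,7,9,10,11}
X \ Y = {1,2,3}
Y ∩ Z = {5}
(Y ∩ Z) ∩ Y = {5}
(X \ Y) ∩ ((Y ∩ Z) ∩ Y) = {}
(Z \ X)ᶜ ∪ ((X \ Y) ∩ ((Y ∩ Z) ∩ Y)) = {1,2,3,4,6,7,9,10,11}
((Z \ X)ᶜ ∪ ((X \ Y) ∩ ((Y ∩ Z) ∩ Y)))ᶜ = {5,8}
|((Z \ X)ᶜ ∪ ((X \ Y) ∩ ((Y ∩ Z) ∩ Y)))ᶜ| = 2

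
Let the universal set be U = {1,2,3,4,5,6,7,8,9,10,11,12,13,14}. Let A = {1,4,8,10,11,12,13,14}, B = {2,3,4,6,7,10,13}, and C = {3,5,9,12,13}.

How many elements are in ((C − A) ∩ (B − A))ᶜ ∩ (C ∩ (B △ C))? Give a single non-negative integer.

C − A = {3,5,9}
B − A = {2,3,6,7}
(C − A) ∩ (B − A) = {3}
((C − A) ∩ (B − A))ᶜ = {1,2,4,5,6,7,8,9,10,11,12,13,14}
B △ C = {2,4,5,6,7,9,10,12}
C ∩ (B △ C) = {5,9,12}
((C − A) ∩ (B − A))ᶜ ∩ (C ∩ (B △ C)) = {5,9,12}
|((C − A) ∩ (B − A))ᶜ ∩ (C ∩ (B △ C))| = 3

3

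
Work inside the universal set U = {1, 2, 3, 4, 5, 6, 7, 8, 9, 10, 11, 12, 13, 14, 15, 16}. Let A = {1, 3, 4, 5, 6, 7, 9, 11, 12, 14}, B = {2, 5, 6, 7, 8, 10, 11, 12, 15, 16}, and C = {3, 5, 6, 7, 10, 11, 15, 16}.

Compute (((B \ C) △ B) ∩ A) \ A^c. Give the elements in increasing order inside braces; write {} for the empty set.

{5, 6, 7, 11}

B \ C = {2, 8, 12}
(B \ C) △ B = {5, 6, 7, 10, 11, 15, 16}
((B \ C) △ B) ∩ A = {5, 6, 7, 11}
A^c = {2, 8, 10, 13, 15, 16}
(((B \ C) △ B) ∩ A) \ A^c = {5, 6, 7, 11}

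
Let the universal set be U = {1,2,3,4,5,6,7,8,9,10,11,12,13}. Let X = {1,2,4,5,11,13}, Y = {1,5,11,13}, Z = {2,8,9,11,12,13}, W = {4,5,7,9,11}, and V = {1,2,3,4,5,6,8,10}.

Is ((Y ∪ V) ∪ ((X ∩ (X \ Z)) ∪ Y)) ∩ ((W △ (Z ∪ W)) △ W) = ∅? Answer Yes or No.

No

Y ∪ V = {1,2,3,4,5,6,8,10,11,13}
X \ Z = {1,4,5}
X ∩ (X \ Z) = {1,4,5}
(X ∩ (X \ Z)) ∪ Y = {1,4,5,11,13}
(Y ∪ V) ∪ ((X ∩ (X \ Z)) ∪ Y) = {1,2,3,4,5,6,8,10,11,13}
Z ∪ W = {2,4,5,7,8,9,11,12,13}
W △ (Z ∪ W) = {2,8,12,13}
(W △ (Z ∪ W)) △ W = {2,4,5,7,8,9,11,12,13}
2 lies in both, so they are not disjoint.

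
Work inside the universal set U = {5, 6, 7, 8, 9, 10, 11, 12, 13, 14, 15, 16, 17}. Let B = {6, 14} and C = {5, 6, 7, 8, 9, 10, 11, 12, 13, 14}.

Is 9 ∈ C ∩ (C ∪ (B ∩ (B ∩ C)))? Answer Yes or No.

Yes

9 ∉ B and 9 ∈ C, so 9 ∉ B ∩ C
9 ∉ B and 9 ∉ (B ∩ C), so 9 ∉ B ∩ (B ∩ C)
9 ∈ C and 9 ∉ (B ∩ (B ∩ C)), so 9 ∈ C ∪ (B ∩ (B ∩ C))
9 ∈ C and 9 ∈ (C ∪ (B ∩ (B ∩ C))), so 9 ∈ C ∩ (C ∪ (B ∩ (B ∩ C)))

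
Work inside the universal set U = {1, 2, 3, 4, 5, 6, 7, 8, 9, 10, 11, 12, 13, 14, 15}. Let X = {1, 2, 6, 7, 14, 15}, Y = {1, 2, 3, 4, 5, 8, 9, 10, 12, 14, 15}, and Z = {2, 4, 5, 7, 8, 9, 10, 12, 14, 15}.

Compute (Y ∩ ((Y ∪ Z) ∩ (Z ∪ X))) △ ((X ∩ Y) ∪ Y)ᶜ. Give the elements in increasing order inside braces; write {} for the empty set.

{1, 2, 4, 5, 6, 7, 8, 9, 10, 11, 12, 13, 14, 15}

Y ∪ Z = {1, 2, 3, 4, 5, 7, 8, 9, 10, 12, 14, 15}
Z ∪ X = {1, 2, 4, 5, 6, 7, 8, 9, 10, 12, 14, 15}
(Y ∪ Z) ∩ (Z ∪ X) = {1, 2, 4, 5, 7, 8, 9, 10, 12, 14, 15}
Y ∩ ((Y ∪ Z) ∩ (Z ∪ X)) = {1, 2, 4, 5, 8, 9, 10, 12, 14, 15}
X ∩ Y = {1, 2, 14, 15}
(X ∩ Y) ∪ Y = {1, 2, 3, 4, 5, 8, 9, 10, 12, 14, 15}
((X ∩ Y) ∪ Y)ᶜ = {6, 7, 11, 13}
(Y ∩ ((Y ∪ Z) ∩ (Z ∪ X))) △ ((X ∩ Y) ∪ Y)ᶜ = {1, 2, 4, 5, 6, 7, 8, 9, 10, 11, 12, 13, 14, 15}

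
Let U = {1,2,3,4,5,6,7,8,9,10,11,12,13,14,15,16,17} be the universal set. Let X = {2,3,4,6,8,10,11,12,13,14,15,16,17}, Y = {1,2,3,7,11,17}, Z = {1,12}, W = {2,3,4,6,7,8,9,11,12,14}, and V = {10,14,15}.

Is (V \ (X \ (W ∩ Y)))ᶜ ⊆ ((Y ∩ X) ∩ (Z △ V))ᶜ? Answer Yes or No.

Yes

W ∩ Y = {2,3,7,11}
X \ (W ∩ Y) = {4,6,8,10,12,13,14,15,16,17}
V \ (X \ (W ∩ Y)) = {}
(V \ (X \ (W ∩ Y)))ᶜ = {1,2,3,4,5,6,7,8,9,10,11,12,13,14,15,16,17}
Y ∩ X = {2,3,11,17}
Z △ V = {1,10,12,14,15}
(Y ∩ X) ∩ (Z △ V) = {}
((Y ∩ X) ∩ (Z △ V))ᶜ = {1,2,3,4,5,6,7,8,9,10,11,12,13,14,15,16,17}
Every element of {1,2,3,4,5,6,7,8,9,10,11,12,13,14,15,16,17} is in {1,2,3,4,5,6,7,8,9,10,11,12,13,14,15,16,17}, so (V \ (X \ (W ∩ Y)))ᶜ ⊆ ((Y ∩ X) ∩ (Z △ V))ᶜ.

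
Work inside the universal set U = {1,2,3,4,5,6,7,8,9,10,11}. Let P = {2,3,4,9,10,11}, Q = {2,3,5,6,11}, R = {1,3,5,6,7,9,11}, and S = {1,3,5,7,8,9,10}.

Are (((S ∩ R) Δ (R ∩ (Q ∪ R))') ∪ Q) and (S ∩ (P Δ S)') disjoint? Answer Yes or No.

No

S ∩ R = {1,3,5,7,9}
Q ∪ R = {1,2,3,5,6,7,9,11}
R ∩ (Q ∪ R) = {1,3,5,6,7,9,11}
(R ∩ (Q ∪ R))' = {2,4,8,10}
(S ∩ R) Δ (R ∩ (Q ∪ R))' = {1,2,3,4,5,7,8,9,10}
((S ∩ R) Δ (R ∩ (Q ∪ R))') ∪ Q = {1,2,3,4,5,6,7,8,9,10,11}
P Δ S = {1,2,4,5,7,8,11}
(P Δ S)' = {3,6,9,10}
S ∩ (P Δ S)' = {3,9,10}
3 lies in both, so they are not disjoint.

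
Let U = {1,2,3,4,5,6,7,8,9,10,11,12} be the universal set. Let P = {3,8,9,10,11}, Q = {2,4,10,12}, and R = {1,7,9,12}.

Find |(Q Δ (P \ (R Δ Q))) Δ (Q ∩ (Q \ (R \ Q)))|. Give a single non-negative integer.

3

R Δ Q = {1,2,4,7,9,10}
P \ (R Δ Q) = {3,8,11}
Q Δ (P \ (R Δ Q)) = {2,3,4,8,10,11,12}
R \ Q = {1,7,9}
Q \ (R \ Q) = {2,4,10,12}
Q ∩ (Q \ (R \ Q)) = {2,4,10,12}
(Q Δ (P \ (R Δ Q))) Δ (Q ∩ (Q \ (R \ Q))) = {3,8,11}
|(Q Δ (P \ (R Δ Q))) Δ (Q ∩ (Q \ (R \ Q)))| = 3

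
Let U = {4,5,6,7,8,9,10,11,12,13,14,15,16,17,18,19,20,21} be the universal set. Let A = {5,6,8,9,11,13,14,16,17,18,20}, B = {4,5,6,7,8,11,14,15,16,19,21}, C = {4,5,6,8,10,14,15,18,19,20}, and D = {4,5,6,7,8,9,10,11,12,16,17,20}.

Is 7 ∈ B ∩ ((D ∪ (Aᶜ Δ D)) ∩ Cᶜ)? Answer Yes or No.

7 ∉ A, so 7 ∈ Aᶜ
7 ∈ Aᶜ and 7 ∈ D, so 7 ∉ Aᶜ Δ D
7 ∈ D and 7 ∉ (Aᶜ Δ D), so 7 ∈ D ∪ (Aᶜ Δ D)
7 ∉ C, so 7 ∈ Cᶜ
7 ∈ (D ∪ (Aᶜ Δ D)) and 7 ∈ Cᶜ, so 7 ∈ (D ∪ (Aᶜ Δ D)) ∩ Cᶜ
7 ∈ B and 7 ∈ ((D ∪ (Aᶜ Δ D)) ∩ Cᶜ), so 7 ∈ B ∩ ((D ∪ (Aᶜ Δ D)) ∩ Cᶜ)

Yes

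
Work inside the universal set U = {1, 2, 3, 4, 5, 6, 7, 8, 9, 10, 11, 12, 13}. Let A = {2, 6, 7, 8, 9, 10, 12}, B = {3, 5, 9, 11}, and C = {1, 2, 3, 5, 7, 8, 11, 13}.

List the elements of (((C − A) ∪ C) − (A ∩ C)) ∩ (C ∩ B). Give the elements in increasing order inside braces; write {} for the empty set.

C − A = {1, 3, 5, 11, 13}
(C − A) ∪ C = {1, 2, 3, 5, 7, 8, 11, 13}
A ∩ C = {2, 7, 8}
((C − A) ∪ C) − (A ∩ C) = {1, 3, 5, 11, 13}
C ∩ B = {3, 5, 11}
(((C − A) ∪ C) − (A ∩ C)) ∩ (C ∩ B) = {3, 5, 11}

{3, 5, 11}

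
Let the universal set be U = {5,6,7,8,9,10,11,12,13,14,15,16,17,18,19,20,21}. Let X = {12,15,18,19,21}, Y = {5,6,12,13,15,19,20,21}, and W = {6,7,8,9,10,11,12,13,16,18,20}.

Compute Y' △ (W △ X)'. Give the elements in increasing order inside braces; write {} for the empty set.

Y' = {7,8,9,10,11,14,16,17,18}
W △ X = {6,7,8,9,10,11,13,15,16,19,20,21}
(W △ X)' = {5,12,14,17,18}
Y' △ (W △ X)' = {5,7,8,9,10,11,12,16}

{5,7,8,9,10,11,12,16}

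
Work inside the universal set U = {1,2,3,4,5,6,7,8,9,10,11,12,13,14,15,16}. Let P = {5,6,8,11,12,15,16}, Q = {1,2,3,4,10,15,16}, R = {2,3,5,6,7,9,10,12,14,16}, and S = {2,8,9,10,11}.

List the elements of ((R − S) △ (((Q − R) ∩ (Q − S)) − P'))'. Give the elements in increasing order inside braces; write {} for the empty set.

{1,2,4,8,9,10,11,13}

R − S = {3,5,6,7,12,14,16}
Q − R = {1,4,15}
Q − S = {1,3,4,15,16}
(Q − R) ∩ (Q − S) = {1,4,15}
P' = {1,2,3,4,7,9,10,13,14}
((Q − R) ∩ (Q − S)) − P' = {15}
(R − S) △ (((Q − R) ∩ (Q − S)) − P') = {3,5,6,7,12,14,15,16}
((R − S) △ (((Q − R) ∩ (Q − S)) − P'))' = {1,2,4,8,9,10,11,13}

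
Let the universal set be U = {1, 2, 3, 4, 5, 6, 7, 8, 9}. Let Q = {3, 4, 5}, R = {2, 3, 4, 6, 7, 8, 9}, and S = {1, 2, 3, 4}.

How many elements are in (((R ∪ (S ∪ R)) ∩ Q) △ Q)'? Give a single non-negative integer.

8

S ∪ R = {1, 2, 3, 4, 6, 7, 8, 9}
R ∪ (S ∪ R) = {1, 2, 3, 4, 6, 7, 8, 9}
(R ∪ (S ∪ R)) ∩ Q = {3, 4}
((R ∪ (S ∪ R)) ∩ Q) △ Q = {5}
(((R ∪ (S ∪ R)) ∩ Q) △ Q)' = {1, 2, 3, 4, 6, 7, 8, 9}
|(((R ∪ (S ∪ R)) ∩ Q) △ Q)'| = 8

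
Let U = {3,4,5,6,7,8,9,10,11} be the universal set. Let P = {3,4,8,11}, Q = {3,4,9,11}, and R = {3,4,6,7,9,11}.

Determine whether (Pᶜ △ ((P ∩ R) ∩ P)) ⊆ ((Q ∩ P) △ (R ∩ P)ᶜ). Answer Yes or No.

Yes

Pᶜ = {5,6,7,9,10}
P ∩ R = {3,4,11}
(P ∩ R) ∩ P = {3,4,11}
Pᶜ △ ((P ∩ R) ∩ P) = {3,4,5,6,7,9,10,11}
Q ∩ P = {3,4,11}
R ∩ P = {3,4,11}
(R ∩ P)ᶜ = {5,6,7,8,9,10}
(Q ∩ P) △ (R ∩ P)ᶜ = {3,4,5,6,7,8,9,10,11}
Every element of {3,4,5,6,7,9,10,11} is in {3,4,5,6,7,8,9,10,11}, so Pᶜ △ ((P ∩ R) ∩ P) ⊆ (Q ∩ P) △ (R ∩ P)ᶜ.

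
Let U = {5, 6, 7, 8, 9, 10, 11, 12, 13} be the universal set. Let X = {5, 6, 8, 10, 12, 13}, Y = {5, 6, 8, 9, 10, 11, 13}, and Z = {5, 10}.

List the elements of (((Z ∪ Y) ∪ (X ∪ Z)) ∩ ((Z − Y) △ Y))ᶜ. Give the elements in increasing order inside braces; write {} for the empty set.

{7, 12}

Z ∪ Y = {5, 6, 8, 9, 10, 11, 13}
X ∪ Z = {5, 6, 8, 10, 12, 13}
(Z ∪ Y) ∪ (X ∪ Z) = {5, 6, 8, 9, 10, 11, 12, 13}
Z − Y = {}
(Z − Y) △ Y = {5, 6, 8, 9, 10, 11, 13}
((Z ∪ Y) ∪ (X ∪ Z)) ∩ ((Z − Y) △ Y) = {5, 6, 8, 9, 10, 11, 13}
(((Z ∪ Y) ∪ (X ∪ Z)) ∩ ((Z − Y) △ Y))ᶜ = {7, 12}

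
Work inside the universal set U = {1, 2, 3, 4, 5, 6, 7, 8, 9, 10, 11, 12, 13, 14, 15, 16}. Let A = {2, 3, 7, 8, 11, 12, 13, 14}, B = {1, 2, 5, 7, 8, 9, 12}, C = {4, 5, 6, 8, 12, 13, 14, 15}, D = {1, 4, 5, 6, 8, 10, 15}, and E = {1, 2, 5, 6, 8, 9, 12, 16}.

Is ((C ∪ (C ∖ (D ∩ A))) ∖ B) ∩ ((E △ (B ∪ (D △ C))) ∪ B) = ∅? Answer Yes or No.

D ∩ A = {8}
C ∖ (D ∩ A) = {4, 5, 6, 12, 13, 14, 15}
C ∪ (C ∖ (D ∩ A)) = {4, 5, 6, 8, 12, 13, 14, 15}
(C ∪ (C ∖ (D ∩ A))) ∖ B = {4, 6, 13, 14, 15}
D △ C = {1, 10, 12, 13, 14}
B ∪ (D △ C) = {1, 2, 5, 7, 8, 9, 10, 12, 13, 14}
E △ (B ∪ (D △ C)) = {6, 7, 10, 13, 14, 16}
(E △ (B ∪ (D △ C))) ∪ B = {1, 2, 5, 6, 7, 8, 9, 10, 12, 13, 14, 16}
6 lies in both, so they are not disjoint.

No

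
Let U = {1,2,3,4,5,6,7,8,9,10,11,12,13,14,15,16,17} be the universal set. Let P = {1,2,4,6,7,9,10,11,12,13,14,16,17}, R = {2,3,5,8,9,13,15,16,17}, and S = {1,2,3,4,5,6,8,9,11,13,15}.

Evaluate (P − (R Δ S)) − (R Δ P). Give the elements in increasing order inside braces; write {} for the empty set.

R Δ S = {1,4,6,11,16,17}
P − (R Δ S) = {2,7,9,10,12,13,14}
R Δ P = {1,3,4,5,6,7,8,10,11,12,14,15}
(P − (R Δ S)) − (R Δ P) = {2,9,13}

{2,9,13}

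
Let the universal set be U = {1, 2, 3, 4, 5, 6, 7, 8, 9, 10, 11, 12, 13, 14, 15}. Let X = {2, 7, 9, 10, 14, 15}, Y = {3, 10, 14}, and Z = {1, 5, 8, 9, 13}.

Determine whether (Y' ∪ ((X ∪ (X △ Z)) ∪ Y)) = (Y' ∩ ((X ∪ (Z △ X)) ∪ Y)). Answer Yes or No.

No

Y' = {1, 2, 4, 5, 6, 7, 8, 9, 11, 12, 13, 15}
X △ Z = {1, 2, 5, 7, 8, 10, 13, 14, 15}
X ∪ (X △ Z) = {1, 2, 5, 7, 8, 9, 10, 13, 14, 15}
(X ∪ (X △ Z)) ∪ Y = {1, 2, 3, 5, 7, 8, 9, 10, 13, 14, 15}
Y' ∪ ((X ∪ (X △ Z)) ∪ Y) = {1, 2, 3, 4, 5, 6, 7, 8, 9, 10, 11, 12, 13, 14, 15}
Z △ X = {1, 2, 5, 7, 8, 10, 13, 14, 15}
X ∪ (Z △ X) = {1, 2, 5, 7, 8, 9, 10, 13, 14, 15}
(X ∪ (Z △ X)) ∪ Y = {1, 2, 3, 5, 7, 8, 9, 10, 13, 14, 15}
Y' ∩ ((X ∪ (Z △ X)) ∪ Y) = {1, 2, 5, 7, 8, 9, 13, 15}
3 ∈ Y' ∪ ((X ∪ (X △ Z)) ∪ Y) but 3 ∉ Y' ∩ ((X ∪ (Z △ X)) ∪ Y), so they differ.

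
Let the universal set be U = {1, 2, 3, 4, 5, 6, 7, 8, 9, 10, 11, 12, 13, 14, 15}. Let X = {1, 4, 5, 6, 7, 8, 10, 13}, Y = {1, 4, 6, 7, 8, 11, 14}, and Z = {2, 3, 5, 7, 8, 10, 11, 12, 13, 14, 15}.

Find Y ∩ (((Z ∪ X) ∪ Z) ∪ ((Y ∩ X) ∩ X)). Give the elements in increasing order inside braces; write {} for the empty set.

{1, 4, 6, 7, 8, 11, 14}

Z ∪ X = {1, 2, 3, 4, 5, 6, 7, 8, 10, 11, 12, 13, 14, 15}
(Z ∪ X) ∪ Z = {1, 2, 3, 4, 5, 6, 7, 8, 10, 11, 12, 13, 14, 15}
Y ∩ X = {1, 4, 6, 7, 8}
(Y ∩ X) ∩ X = {1, 4, 6, 7, 8}
((Z ∪ X) ∪ Z) ∪ ((Y ∩ X) ∩ X) = {1, 2, 3, 4, 5, 6, 7, 8, 10, 11, 12, 13, 14, 15}
Y ∩ (((Z ∪ X) ∪ Z) ∪ ((Y ∩ X) ∩ X)) = {1, 4, 6, 7, 8, 11, 14}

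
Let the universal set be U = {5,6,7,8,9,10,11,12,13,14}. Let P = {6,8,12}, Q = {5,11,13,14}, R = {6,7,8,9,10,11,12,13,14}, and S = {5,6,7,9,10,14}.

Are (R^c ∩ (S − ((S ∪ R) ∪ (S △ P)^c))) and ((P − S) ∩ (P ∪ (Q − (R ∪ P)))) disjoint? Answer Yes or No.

Yes

R^c = {5}
S ∪ R = {5,6,7,8,9,10,11,12,13,14}
S △ P = {5,7,8,9,10,12,14}
(S △ P)^c = {6,11,13}
(S ∪ R) ∪ (S △ P)^c = {5,6,7,8,9,10,11,12,13,14}
S − ((S ∪ R) ∪ (S △ P)^c) = {}
R^c ∩ (S − ((S ∪ R) ∪ (S △ P)^c)) = {}
P − S = {8,12}
R ∪ P = {6,7,8,9,10,11,12,13,14}
Q − (R ∪ P) = {5}
P ∪ (Q − (R ∪ P)) = {5,6,8,12}
(P − S) ∩ (P ∪ (Q − (R ∪ P))) = {8,12}
{} and {8,12} share no elements.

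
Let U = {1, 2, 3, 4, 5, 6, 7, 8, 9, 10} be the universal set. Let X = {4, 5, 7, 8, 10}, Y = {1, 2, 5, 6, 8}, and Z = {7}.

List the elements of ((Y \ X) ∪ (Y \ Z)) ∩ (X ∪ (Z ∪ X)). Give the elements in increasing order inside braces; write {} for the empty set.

Y \ X = {1, 2, 6}
Y \ Z = {1, 2, 5, 6, 8}
(Y \ X) ∪ (Y \ Z) = {1, 2, 5, 6, 8}
Z ∪ X = {4, 5, 7, 8, 10}
X ∪ (Z ∪ X) = {4, 5, 7, 8, 10}
((Y \ X) ∪ (Y \ Z)) ∩ (X ∪ (Z ∪ X)) = {5, 8}

{5, 8}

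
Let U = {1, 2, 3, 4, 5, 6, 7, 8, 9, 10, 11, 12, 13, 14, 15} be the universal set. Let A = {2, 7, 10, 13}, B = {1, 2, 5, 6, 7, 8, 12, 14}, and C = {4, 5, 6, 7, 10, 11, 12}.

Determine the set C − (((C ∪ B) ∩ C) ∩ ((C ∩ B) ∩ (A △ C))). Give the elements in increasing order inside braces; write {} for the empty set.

{4, 7, 10, 11}

C ∪ B = {1, 2, 4, 5, 6, 7, 8, 10, 11, 12, 14}
(C ∪ B) ∩ C = {4, 5, 6, 7, 10, 11, 12}
C ∩ B = {5, 6, 7, 12}
A △ C = {2, 4, 5, 6, 11, 12, 13}
(C ∩ B) ∩ (A △ C) = {5, 6, 12}
((C ∪ B) ∩ C) ∩ ((C ∩ B) ∩ (A △ C)) = {5, 6, 12}
C − (((C ∪ B) ∩ C) ∩ ((C ∩ B) ∩ (A △ C))) = {4, 7, 10, 11}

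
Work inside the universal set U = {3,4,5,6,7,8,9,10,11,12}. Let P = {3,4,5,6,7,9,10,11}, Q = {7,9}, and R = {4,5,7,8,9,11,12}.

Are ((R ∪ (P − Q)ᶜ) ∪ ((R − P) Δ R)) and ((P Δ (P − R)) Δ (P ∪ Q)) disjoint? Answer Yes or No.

P − Q = {3,4,5,6,10,11}
(P − Q)ᶜ = {7,8,9,12}
R ∪ (P − Q)ᶜ = {4,5,7,8,9,11,12}
R − P = {8,12}
(R − P) Δ R = {4,5,7,9,11}
(R ∪ (P − Q)ᶜ) ∪ ((R − P) Δ R) = {4,5,7,8,9,11,12}
P − R = {3,6,10}
P Δ (P − R) = {4,5,7,9,11}
P ∪ Q = {3,4,5,6,7,9,10,11}
(P Δ (P − R)) Δ (P ∪ Q) = {3,6,10}
{4,5,7,8,9,11,12} and {3,6,10} share no elements.

Yes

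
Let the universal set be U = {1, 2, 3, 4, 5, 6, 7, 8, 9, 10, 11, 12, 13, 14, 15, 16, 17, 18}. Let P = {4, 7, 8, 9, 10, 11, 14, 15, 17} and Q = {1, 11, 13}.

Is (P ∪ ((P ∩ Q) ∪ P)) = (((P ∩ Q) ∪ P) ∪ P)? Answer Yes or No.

Yes

P ∩ Q = {11}
(P ∩ Q) ∪ P = {4, 7, 8, 9, 10, 11, 14, 15, 17}
P ∪ ((P ∩ Q) ∪ P) = {4, 7, 8, 9, 10, 11, 14, 15, 17}
((P ∩ Q) ∪ P) ∪ P = {4, 7, 8, 9, 10, 11, 14, 15, 17}
Both equal {4, 7, 8, 9, 10, 11, 14, 15, 17}, so P ∪ ((P ∩ Q) ∪ P) = ((P ∩ Q) ∪ P) ∪ P.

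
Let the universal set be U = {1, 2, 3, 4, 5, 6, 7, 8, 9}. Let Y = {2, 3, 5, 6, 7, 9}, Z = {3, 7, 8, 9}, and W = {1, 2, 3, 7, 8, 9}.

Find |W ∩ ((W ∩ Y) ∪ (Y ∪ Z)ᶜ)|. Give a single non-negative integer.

5

W ∩ Y = {2, 3, 7, 9}
Y ∪ Z = {2, 3, 5, 6, 7, 8, 9}
(Y ∪ Z)ᶜ = {1, 4}
(W ∩ Y) ∪ (Y ∪ Z)ᶜ = {1, 2, 3, 4, 7, 9}
W ∩ ((W ∩ Y) ∪ (Y ∪ Z)ᶜ) = {1, 2, 3, 7, 9}
|W ∩ ((W ∩ Y) ∪ (Y ∪ Z)ᶜ)| = 5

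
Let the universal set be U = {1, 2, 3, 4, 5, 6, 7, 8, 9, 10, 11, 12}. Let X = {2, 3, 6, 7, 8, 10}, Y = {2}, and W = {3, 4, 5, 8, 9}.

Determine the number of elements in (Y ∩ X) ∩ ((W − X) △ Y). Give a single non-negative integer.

1

Y ∩ X = {2}
W − X = {4, 5, 9}
(W − X) △ Y = {2, 4, 5, 9}
(Y ∩ X) ∩ ((W − X) △ Y) = {2}
|(Y ∩ X) ∩ ((W − X) △ Y)| = 1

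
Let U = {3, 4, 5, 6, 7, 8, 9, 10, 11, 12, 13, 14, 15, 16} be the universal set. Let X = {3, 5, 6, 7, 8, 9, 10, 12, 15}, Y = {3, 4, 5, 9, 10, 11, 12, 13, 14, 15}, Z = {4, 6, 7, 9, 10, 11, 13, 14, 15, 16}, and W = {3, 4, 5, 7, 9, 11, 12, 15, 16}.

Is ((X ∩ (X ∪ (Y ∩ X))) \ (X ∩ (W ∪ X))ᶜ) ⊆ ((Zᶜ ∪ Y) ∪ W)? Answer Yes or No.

No

Y ∩ X = {3, 5, 9, 10, 12, 15}
X ∪ (Y ∩ X) = {3, 5, 6, 7, 8, 9, 10, 12, 15}
X ∩ (X ∪ (Y ∩ X)) = {3, 5, 6, 7, 8, 9, 10, 12, 15}
W ∪ X = {3, 4, 5, 6, 7, 8, 9, 10, 11, 12, 15, 16}
X ∩ (W ∪ X) = {3, 5, 6, 7, 8, 9, 10, 12, 15}
(X ∩ (W ∪ X))ᶜ = {4, 11, 13, 14, 16}
(X ∩ (X ∪ (Y ∩ X))) \ (X ∩ (W ∪ X))ᶜ = {3, 5, 6, 7, 8, 9, 10, 12, 15}
Zᶜ = {3, 5, 8, 12}
Zᶜ ∪ Y = {3, 4, 5, 8, 9, 10, 11, 12, 13, 14, 15}
(Zᶜ ∪ Y) ∪ W = {3, 4, 5, 7, 8, 9, 10, 11, 12, 13, 14, 15, 16}
6 ∈ (X ∩ (X ∪ (Y ∩ X))) \ (X ∩ (W ∪ X))ᶜ but 6 ∉ (Zᶜ ∪ Y) ∪ W, so the inclusion fails.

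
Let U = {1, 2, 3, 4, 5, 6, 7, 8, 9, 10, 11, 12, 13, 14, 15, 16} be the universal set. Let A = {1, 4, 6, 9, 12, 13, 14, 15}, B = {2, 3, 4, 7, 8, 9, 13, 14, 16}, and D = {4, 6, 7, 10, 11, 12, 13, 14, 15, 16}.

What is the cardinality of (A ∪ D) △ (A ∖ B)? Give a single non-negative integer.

8

A ∪ D = {1, 4, 6, 7, 9, 10, 11, 12, 13, 14, 15, 16}
A ∖ B = {1, 6, 12, 15}
(A ∪ D) △ (A ∖ B) = {4, 7, 9, 10, 11, 13, 14, 16}
|(A ∪ D) △ (A ∖ B)| = 8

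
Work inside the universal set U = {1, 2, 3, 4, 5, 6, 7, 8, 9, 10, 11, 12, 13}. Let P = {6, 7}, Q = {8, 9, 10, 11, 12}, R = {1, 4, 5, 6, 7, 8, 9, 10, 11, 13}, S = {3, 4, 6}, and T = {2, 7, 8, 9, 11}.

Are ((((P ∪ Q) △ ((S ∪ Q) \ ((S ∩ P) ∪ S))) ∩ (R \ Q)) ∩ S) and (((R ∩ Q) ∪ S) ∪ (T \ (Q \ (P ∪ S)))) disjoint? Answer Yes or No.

No

P ∪ Q = {6, 7, 8, 9, 10, 11, 12}
S ∪ Q = {3, 4, 6, 8, 9, 10, 11, 12}
S ∩ P = {6}
(S ∩ P) ∪ S = {3, 4, 6}
(S ∪ Q) \ ((S ∩ P) ∪ S) = {8, 9, 10, 11, 12}
(P ∪ Q) △ ((S ∪ Q) \ ((S ∩ P) ∪ S)) = {6, 7}
R \ Q = {1, 4, 5, 6, 7, 13}
((P ∪ Q) △ ((S ∪ Q) \ ((S ∩ P) ∪ S))) ∩ (R \ Q) = {6, 7}
(((P ∪ Q) △ ((S ∪ Q) \ ((S ∩ P) ∪ S))) ∩ (R \ Q)) ∩ S = {6}
R ∩ Q = {8, 9, 10, 11}
(R ∩ Q) ∪ S = {3, 4, 6, 8, 9, 10, 11}
P ∪ S = {3, 4, 6, 7}
Q \ (P ∪ S) = {8, 9, 10, 11, 12}
T \ (Q \ (P ∪ S)) = {2, 7}
((R ∩ Q) ∪ S) ∪ (T \ (Q \ (P ∪ S))) = {2, 3, 4, 6, 7, 8, 9, 10, 11}
6 lies in both, so they are not disjoint.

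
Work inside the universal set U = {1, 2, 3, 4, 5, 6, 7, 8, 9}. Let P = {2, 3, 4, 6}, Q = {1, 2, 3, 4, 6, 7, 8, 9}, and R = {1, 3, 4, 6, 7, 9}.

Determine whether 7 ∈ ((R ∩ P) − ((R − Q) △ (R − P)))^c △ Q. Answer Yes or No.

7 ∈ R and 7 ∉ P, so 7 ∉ R ∩ P
7 ∈ R and 7 ∈ Q, so 7 ∉ R − Q
7 ∈ R and 7 ∉ P, so 7 ∈ R − P
7 ∉ (R − Q) and 7 ∈ (R − P), so 7 ∈ (R − Q) △ (R − P)
7 ∉ (R ∩ P) and 7 ∈ ((R − Q) △ (R − P)), so 7 ∉ (R ∩ P) − ((R − Q) △ (R − P))
7 ∈ ((R ∩ P) − ((R − Q) △ (R − P)))^c since 7 ∉ ((R ∩ P) − ((R − Q) △ (R − P)))
7 ∈ ((R ∩ P) − ((R − Q) △ (R − P)))^c and 7 ∈ Q, so 7 ∉ ((R ∩ P) − ((R − Q) △ (R − P)))^c △ Q

No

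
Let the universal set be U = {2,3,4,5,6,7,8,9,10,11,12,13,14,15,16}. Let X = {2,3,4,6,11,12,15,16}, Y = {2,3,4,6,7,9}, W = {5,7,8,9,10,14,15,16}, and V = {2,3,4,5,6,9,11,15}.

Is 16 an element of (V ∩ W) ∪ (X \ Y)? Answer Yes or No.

16 ∉ V and 16 ∈ W, so 16 ∉ V ∩ W
16 ∈ X and 16 ∉ Y, so 16 ∈ X \ Y
16 ∉ (V ∩ W) and 16 ∈ (X \ Y), so 16 ∈ (V ∩ W) ∪ (X \ Y)

Yes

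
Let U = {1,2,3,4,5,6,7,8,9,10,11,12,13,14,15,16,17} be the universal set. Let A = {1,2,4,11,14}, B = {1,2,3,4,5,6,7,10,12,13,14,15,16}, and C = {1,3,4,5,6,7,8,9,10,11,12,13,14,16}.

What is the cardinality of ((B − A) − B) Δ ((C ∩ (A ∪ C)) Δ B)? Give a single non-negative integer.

B − A = {3,5,6,7,10,12,13,15,16}
(B − A) − B = {}
A ∪ C = {1,2,3,4,5,6,7,8,9,10,11,12,13,14,16}
C ∩ (A ∪ C) = {1,3,4,5,6,7,8,9,10,11,12,13,14,16}
(C ∩ (A ∪ C)) Δ B = {2,8,9,11,15}
((B − A) − B) Δ ((C ∩ (A ∪ C)) Δ B) = {2,8,9,11,15}
|((B − A) − B) Δ ((C ∩ (A ∪ C)) Δ B)| = 5

5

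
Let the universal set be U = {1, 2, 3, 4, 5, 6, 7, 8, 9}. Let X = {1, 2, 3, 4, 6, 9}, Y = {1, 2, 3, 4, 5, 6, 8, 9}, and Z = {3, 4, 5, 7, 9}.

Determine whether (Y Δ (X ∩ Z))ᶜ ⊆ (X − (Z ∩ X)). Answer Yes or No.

No

X ∩ Z = {3, 4, 9}
Y Δ (X ∩ Z) = {1, 2, 5, 6, 8}
(Y Δ (X ∩ Z))ᶜ = {3, 4, 7, 9}
Z ∩ X = {3, 4, 9}
X − (Z ∩ X) = {1, 2, 6}
3 ∈ (Y Δ (X ∩ Z))ᶜ but 3 ∉ X − (Z ∩ X), so the inclusion fails.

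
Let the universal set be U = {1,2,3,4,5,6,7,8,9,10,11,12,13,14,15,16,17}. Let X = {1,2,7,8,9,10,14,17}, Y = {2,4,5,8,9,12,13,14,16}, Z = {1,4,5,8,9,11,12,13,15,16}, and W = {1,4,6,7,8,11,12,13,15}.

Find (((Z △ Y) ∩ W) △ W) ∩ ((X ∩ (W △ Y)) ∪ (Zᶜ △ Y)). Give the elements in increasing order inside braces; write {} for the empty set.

Z △ Y = {1,2,11,14,15}
(Z △ Y) ∩ W = {1,11,15}
((Z △ Y) ∩ W) △ W = {4,6,7,8,12,13}
W △ Y = {1,2,5,6,7,9,11,14,15,16}
X ∩ (W △ Y) = {1,2,7,9,14}
Zᶜ = {2,3,6,7,10,14,17}
Zᶜ △ Y = {3,4,5,6,7,8,9,10,12,13,16,17}
(X ∩ (W △ Y)) ∪ (Zᶜ △ Y) = {1,2,3,4,5,6,7,8,9,10,12,13,14,16,17}
(((Z △ Y) ∩ W) △ W) ∩ ((X ∩ (W △ Y)) ∪ (Zᶜ △ Y)) = {4,6,7,8,12,13}

{4,6,7,8,12,13}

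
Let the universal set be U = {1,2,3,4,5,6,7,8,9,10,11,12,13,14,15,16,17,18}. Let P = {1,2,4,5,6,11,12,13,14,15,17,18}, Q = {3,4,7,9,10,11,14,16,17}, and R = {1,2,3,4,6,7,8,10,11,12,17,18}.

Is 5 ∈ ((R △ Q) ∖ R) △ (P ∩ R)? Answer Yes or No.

No

5 ∉ R and 5 ∉ Q, so 5 ∉ R △ Q
5 ∉ (R △ Q) and 5 ∉ R, so 5 ∉ (R △ Q) ∖ R
5 ∈ P and 5 ∉ R, so 5 ∉ P ∩ R
5 ∉ ((R △ Q) ∖ R) and 5 ∉ (P ∩ R), so 5 ∉ ((R △ Q) ∖ R) △ (P ∩ R)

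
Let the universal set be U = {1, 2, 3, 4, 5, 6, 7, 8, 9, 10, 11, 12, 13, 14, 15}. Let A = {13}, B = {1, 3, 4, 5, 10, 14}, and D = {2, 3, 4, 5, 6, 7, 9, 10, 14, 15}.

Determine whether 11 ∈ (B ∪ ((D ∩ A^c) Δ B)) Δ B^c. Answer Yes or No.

Yes

11 ∉ A, so 11 ∈ A^c
11 ∉ D and 11 ∈ A^c, so 11 ∉ D ∩ A^c
11 ∉ (D ∩ A^c) and 11 ∉ B, so 11 ∉ (D ∩ A^c) Δ B
11 ∉ B and 11 ∉ ((D ∩ A^c) Δ B), so 11 ∉ B ∪ ((D ∩ A^c) Δ B)
11 ∉ B, so 11 ∈ B^c
11 ∉ (B ∪ ((D ∩ A^c) Δ B)) and 11 ∈ B^c, so 11 ∈ (B ∪ ((D ∩ A^c) Δ B)) Δ B^c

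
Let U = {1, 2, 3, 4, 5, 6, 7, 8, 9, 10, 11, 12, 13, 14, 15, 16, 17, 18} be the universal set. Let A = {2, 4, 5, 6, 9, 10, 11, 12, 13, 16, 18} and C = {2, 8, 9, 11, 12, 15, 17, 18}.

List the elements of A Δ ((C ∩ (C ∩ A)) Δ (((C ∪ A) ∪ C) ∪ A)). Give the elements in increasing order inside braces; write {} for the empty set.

{2, 8, 9, 11, 12, 15, 17, 18}

C ∩ A = {2, 9, 11, 12, 18}
C ∩ (C ∩ A) = {2, 9, 11, 12, 18}
C ∪ A = {2, 4, 5, 6, 8, 9, 10, 11, 12, 13, 15, 16, 17, 18}
(C ∪ A) ∪ C = {2, 4, 5, 6, 8, 9, 10, 11, 12, 13, 15, 16, 17, 18}
((C ∪ A) ∪ C) ∪ A = {2, 4, 5, 6, 8, 9, 10, 11, 12, 13, 15, 16, 17, 18}
(C ∩ (C ∩ A)) Δ (((C ∪ A) ∪ C) ∪ A) = {4, 5, 6, 8, 10, 13, 15, 16, 17}
A Δ ((C ∩ (C ∩ A)) Δ (((C ∪ A) ∪ C) ∪ A)) = {2, 8, 9, 11, 12, 15, 17, 18}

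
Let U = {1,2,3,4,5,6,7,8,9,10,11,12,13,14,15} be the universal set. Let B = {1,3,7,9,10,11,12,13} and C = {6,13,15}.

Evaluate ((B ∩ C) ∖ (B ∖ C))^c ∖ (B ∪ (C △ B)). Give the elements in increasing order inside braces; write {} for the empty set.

{2,4,5,8,14}

B ∩ C = {13}
B ∖ C = {1,3,7,9,10,11,12}
(B ∩ C) ∖ (B ∖ C) = {13}
((B ∩ C) ∖ (B ∖ C))^c = {1,2,3,4,5,6,7,8,9,10,11,12,14,15}
C △ B = {1,3,6,7,9,10,11,12,15}
B ∪ (C △ B) = {1,3,6,7,9,10,11,12,13,15}
((B ∩ C) ∖ (B ∖ C))^c ∖ (B ∪ (C △ B)) = {2,4,5,8,14}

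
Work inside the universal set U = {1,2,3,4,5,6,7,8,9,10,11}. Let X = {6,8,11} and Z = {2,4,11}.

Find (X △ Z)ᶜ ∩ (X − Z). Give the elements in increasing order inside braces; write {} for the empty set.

X △ Z = {2,4,6,8}
(X △ Z)ᶜ = {1,3,5,7,9,10,11}
X − Z = {6,8}
(X △ Z)ᶜ ∩ (X − Z) = {}

{}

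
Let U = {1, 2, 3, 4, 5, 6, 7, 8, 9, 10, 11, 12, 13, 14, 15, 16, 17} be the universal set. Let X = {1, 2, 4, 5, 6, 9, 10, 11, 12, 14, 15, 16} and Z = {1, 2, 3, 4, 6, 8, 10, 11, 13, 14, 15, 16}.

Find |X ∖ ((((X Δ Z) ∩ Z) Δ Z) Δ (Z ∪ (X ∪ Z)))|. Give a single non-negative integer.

X Δ Z = {3, 5, 8, 9, 12, 13}
(X Δ Z) ∩ Z = {3, 8, 13}
((X Δ Z) ∩ Z) Δ Z = {1, 2, 4, 6, 10, 11, 14, 15, 16}
X ∪ Z = {1, 2, 3, 4, 5, 6, 8, 9, 10, 11, 12, 13, 14, 15, 16}
Z ∪ (X ∪ Z) = {1, 2, 3, 4, 5, 6, 8, 9, 10, 11, 12, 13, 14, 15, 16}
(((X Δ Z) ∩ Z) Δ Z) Δ (Z ∪ (X ∪ Z)) = {3, 5, 8, 9, 12, 13}
X ∖ ((((X Δ Z) ∩ Z) Δ Z) Δ (Z ∪ (X ∪ Z))) = {1, 2, 4, 6, 10, 11, 14, 15, 16}
|X ∖ ((((X Δ Z) ∩ Z) Δ Z) Δ (Z ∪ (X ∪ Z)))| = 9

9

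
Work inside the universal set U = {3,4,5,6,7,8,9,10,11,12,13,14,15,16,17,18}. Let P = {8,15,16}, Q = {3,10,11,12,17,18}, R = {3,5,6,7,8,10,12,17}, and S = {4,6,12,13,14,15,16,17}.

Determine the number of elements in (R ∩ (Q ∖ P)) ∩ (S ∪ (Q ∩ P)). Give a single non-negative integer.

2

Q ∖ P = {3,10,11,12,17,18}
R ∩ (Q ∖ P) = {3,10,12,17}
Q ∩ P = {}
S ∪ (Q ∩ P) = {4,6,12,13,14,15,16,17}
(R ∩ (Q ∖ P)) ∩ (S ∪ (Q ∩ P)) = {12,17}
|(R ∩ (Q ∖ P)) ∩ (S ∪ (Q ∩ P))| = 2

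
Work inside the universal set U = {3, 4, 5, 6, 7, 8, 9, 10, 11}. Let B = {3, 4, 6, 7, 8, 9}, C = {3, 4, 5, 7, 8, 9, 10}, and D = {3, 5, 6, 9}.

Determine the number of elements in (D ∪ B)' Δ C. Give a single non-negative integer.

D ∪ B = {3, 4, 5, 6, 7, 8, 9}
(D ∪ B)' = {10, 11}
(D ∪ B)' Δ C = {3, 4, 5, 7, 8, 9, 11}
|(D ∪ B)' Δ C| = 7

7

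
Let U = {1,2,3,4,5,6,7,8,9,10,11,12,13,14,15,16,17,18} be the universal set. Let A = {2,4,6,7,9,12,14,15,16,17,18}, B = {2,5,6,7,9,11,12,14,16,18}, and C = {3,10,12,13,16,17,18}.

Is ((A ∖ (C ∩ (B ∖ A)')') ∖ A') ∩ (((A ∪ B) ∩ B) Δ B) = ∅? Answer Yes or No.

B ∖ A = {5,11}
(B ∖ A)' = {1,2,3,4,6,7,8,9,10,12,13,14,15,16,17,18}
C ∩ (B ∖ A)' = {3,10,12,13,16,17,18}
(C ∩ (B ∖ A)')' = {1,2,4,5,6,7,8,9,11,14,15}
A ∖ (C ∩ (B ∖ A)')' = {12,16,17,18}
A' = {1,3,5,8,10,11,13}
(A ∖ (C ∩ (B ∖ A)')') ∖ A' = {12,16,17,18}
A ∪ B = {2,4,5,6,7,9,11,12,14,15,16,17,18}
(A ∪ B) ∩ B = {2,5,6,7,9,11,12,14,16,18}
((A ∪ B) ∩ B) Δ B = {}
{12,16,17,18} and {} share no elements.

Yes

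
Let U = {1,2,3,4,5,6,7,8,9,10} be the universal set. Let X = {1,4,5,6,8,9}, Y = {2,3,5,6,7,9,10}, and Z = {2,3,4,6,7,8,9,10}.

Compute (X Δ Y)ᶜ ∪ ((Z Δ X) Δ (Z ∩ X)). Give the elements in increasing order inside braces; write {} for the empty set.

X Δ Y = {1,2,3,4,7,8,10}
(X Δ Y)ᶜ = {5,6,9}
Z Δ X = {1,2,3,5,7,10}
Z ∩ X = {4,6,8,9}
(Z Δ X) Δ (Z ∩ X) = {1,2,3,4,5,6,7,8,9,10}
(X Δ Y)ᶜ ∪ ((Z Δ X) Δ (Z ∩ X)) = {1,2,3,4,5,6,7,8,9,10}

{1,2,3,4,5,6,7,8,9,10}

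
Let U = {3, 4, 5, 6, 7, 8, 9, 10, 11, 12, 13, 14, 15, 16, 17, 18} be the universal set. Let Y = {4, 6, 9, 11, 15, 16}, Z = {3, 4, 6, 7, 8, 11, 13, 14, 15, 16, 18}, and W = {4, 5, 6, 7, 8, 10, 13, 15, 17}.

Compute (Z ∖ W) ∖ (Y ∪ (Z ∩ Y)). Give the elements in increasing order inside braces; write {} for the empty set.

Z ∖ W = {3, 11, 14, 16, 18}
Z ∩ Y = {4, 6, 11, 15, 16}
Y ∪ (Z ∩ Y) = {4, 6, 9, 11, 15, 16}
(Z ∖ W) ∖ (Y ∪ (Z ∩ Y)) = {3, 14, 18}

{3, 14, 18}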